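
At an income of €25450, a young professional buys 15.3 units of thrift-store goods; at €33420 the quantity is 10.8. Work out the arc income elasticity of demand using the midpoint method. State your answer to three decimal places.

ΔQ = 10.8 − 15.3 = -4.5; midpoint Q̄ = (15.3 + 10.8)/2 = 13.05.
ΔI = 33420 − 25450 = 7970; midpoint Ī = (25450 + 33420)/2 = 29435.
η = (ΔQ/Q̄) ÷ (ΔI/Ī) = (-4.5/13.05) ÷ (7970/29435) = -1.274.

-1.274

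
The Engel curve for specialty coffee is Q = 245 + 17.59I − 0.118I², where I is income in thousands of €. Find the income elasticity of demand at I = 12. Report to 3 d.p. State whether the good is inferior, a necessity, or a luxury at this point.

At I = 12: Q = 439.0880.
dQ/dI = 17.59 − 0.236I = 14.75800.
η = (dQ/dI)·(I/Q) = 14.75800 × (12/439.0880) = 0.403.
0 < η < 1 ⇒ necessity.

0.403 (necessity)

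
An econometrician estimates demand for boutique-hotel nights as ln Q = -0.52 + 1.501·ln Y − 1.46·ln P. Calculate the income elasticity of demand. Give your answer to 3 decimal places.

In a log-linear demand, the coefficient on ln Y is the income elasticity.
So η = 1.501.

1.501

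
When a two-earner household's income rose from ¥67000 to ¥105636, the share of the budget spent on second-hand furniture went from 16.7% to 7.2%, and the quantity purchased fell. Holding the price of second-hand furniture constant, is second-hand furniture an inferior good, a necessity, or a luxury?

inferior good

Quantity demanded falls as income rises, so η < 0.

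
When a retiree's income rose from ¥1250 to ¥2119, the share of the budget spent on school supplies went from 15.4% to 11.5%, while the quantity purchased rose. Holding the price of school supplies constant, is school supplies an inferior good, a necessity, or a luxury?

Quantity rises but the budget share falls as income rises, so 0 < η < 1.

necessity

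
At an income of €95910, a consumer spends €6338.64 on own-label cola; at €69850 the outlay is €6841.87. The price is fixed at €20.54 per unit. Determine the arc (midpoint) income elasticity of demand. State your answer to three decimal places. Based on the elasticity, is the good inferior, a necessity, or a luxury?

With a constant price, Q₁ = 6338.64/20.54 = 308.600 and Q₂ = 6841.87/20.54 = 333.100 (equivalently, work directly with expenditure since P cancels).
Midpoint %ΔQ = (6841.87 − 6338.64)/6590.26 = 0.07636; midpoint %ΔI = (69850 − 95910)/82880 = -0.31443.
η = 0.07636 / -0.31443 = -0.243.
η < 0 ⇒ inferior good.

-0.243 (inferior good)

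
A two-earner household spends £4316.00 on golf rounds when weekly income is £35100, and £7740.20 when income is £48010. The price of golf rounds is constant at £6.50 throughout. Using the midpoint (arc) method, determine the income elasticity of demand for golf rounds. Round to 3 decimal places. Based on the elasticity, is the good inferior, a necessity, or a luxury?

1.828 (luxury)

With a constant price, Q₁ = 4316.00/6.50 = 664.000 and Q₂ = 7740.20/6.50 = 1190.800 (equivalently, work directly with expenditure since P cancels).
Midpoint %ΔQ = (7740.20 − 4316.00)/6028.10 = 0.56804; midpoint %ΔI = (48010 − 35100)/41555 = 0.31067.
η = 0.56804 / 0.31067 = 1.828.
η > 1 ⇒ luxury.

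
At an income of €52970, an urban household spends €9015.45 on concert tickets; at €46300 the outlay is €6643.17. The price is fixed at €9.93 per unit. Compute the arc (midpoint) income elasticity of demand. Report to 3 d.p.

2.255

With a constant price, Q₁ = 9015.45/9.93 = 907.900 and Q₂ = 6643.17/9.93 = 669.000 (equivalently, work directly with expenditure since P cancels).
Midpoint %ΔQ = (6643.17 − 9015.45)/7829.31 = -0.30300; midpoint %ΔI = (46300 − 52970)/49635 = -0.13438.
η = -0.30300 / -0.13438 = 2.255.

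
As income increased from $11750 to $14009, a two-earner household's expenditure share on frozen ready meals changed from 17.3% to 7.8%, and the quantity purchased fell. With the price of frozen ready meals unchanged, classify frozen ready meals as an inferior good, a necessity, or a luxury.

inferior good

Quantity demanded falls as income rises, so η < 0.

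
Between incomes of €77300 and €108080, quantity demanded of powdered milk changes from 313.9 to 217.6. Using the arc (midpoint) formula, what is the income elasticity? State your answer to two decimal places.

ΔQ = 217.6 − 313.9 = -96.3; midpoint Q̄ = (313.9 + 217.6)/2 = 265.75.
ΔI = 108080 − 77300 = 30780; midpoint Ī = (77300 + 108080)/2 = 92690.
η = (ΔQ/Q̄) ÷ (ΔI/Ī) = (-96.3/265.75) ÷ (30780/92690) = -1.09.

-1.09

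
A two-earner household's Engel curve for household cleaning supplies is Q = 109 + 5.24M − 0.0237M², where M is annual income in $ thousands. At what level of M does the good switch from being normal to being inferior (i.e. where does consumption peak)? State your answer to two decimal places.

dQ/dM = 5.24 − 0.0474M.
The good is inferior where dQ/dM < 0. Setting dQ/dM = 0 gives M = 5.24 / 0.0474 = 110.55.

110.55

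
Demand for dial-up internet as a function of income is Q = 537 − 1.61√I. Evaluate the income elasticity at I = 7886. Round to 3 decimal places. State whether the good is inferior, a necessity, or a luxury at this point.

-0.181 (inferior good)

At I = 7886: Q = 394.027.
dQ/dI = -1.61/(2√I) = -0.00906499 at this income.
η = (dQ/dI)·(I/Q) = -0.00906499 × (7886/394.027) = -0.181.
Since η < 0, the good is an inferior good.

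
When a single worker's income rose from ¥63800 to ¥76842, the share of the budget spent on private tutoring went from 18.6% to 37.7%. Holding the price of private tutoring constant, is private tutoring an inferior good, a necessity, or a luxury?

luxury

The budget share rises as income rises, so η > 1.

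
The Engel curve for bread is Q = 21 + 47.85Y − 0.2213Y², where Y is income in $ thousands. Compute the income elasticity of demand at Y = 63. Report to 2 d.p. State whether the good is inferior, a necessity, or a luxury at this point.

0.58 (necessity)

At Y = 63: Q = 2157.2103.
dQ/dY = 47.85 − 0.4426Y = 19.96620.
η = (dQ/dY)·(Y/Q) = 19.96620 × (63/2157.2103) = 0.58.
0 < η < 1 ⇒ necessity.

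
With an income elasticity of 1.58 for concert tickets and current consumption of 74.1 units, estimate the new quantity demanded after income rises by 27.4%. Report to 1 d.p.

%ΔQ ≈ η × %ΔI = 1.58 × 27.4% = 43.292%.
New Q ≈ 74.1 × (1 + 0.43292) = 106.2.

106.2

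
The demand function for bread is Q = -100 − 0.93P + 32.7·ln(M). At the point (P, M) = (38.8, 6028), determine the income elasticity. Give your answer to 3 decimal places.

0.220

At P = 38.8, M = 6028: Q = 148.542.
Holding P constant, ∂Q/∂M = 32.7/M = 0.00542468.
η_M = (∂Q/∂M)·(M/Q) = 0.00542468 × (6028/148.542) = 0.220.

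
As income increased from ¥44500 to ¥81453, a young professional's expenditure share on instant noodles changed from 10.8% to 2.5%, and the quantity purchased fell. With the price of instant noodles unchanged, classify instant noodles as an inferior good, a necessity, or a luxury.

inferior good

Quantity demanded falls as income rises, so η < 0.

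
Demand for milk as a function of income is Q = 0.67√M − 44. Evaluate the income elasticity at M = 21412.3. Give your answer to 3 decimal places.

At M = 21412.3: Q = 54.041.
dQ/dM = 0.67/(2√M) = 0.00228936 at this income.
η = (dQ/dM)·(M/Q) = 0.00228936 × (21412.3/54.041) = 0.907.

0.907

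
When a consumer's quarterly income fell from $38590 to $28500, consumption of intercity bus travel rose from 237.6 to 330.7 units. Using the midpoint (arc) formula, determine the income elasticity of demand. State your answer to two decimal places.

ΔQ = 330.7 − 237.6 = 93.1; midpoint Q̄ = (237.6 + 330.7)/2 = 284.15.
ΔI = 28500 − 38590 = -10090; midpoint Ī = (38590 + 28500)/2 = 33545.
η = (ΔQ/Q̄) ÷ (ΔI/Ī) = (93.1/284.15) ÷ (-10090/33545) = -1.09.

-1.09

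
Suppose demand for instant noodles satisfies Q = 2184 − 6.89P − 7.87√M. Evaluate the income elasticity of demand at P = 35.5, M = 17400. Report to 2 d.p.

-0.58

At P = 35.5, M = 17400: Q = 901.281.
Holding P constant, ∂Q/∂M = -7.87/(2√M) = -0.0298312.
η_M = (∂Q/∂M)·(M/Q) = -0.0298312 × (17400/901.281) = -0.58.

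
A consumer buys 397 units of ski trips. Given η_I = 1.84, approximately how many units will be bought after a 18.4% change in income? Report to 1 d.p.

531.4

%ΔQ ≈ η × %ΔI = 1.84 × 18.4% = 33.856%.
New Q ≈ 397 × (1 + 0.33856) = 531.4.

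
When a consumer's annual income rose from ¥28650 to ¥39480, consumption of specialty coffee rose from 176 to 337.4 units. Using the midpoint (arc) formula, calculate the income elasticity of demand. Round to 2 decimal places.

ΔQ = 337.4 − 176 = 161.4; midpoint Q̄ = (176 + 337.4)/2 = 256.7.
ΔI = 39480 − 28650 = 10830; midpoint Ī = (28650 + 39480)/2 = 34065.
η = (ΔQ/Q̄) ÷ (ΔI/Ī) = (161.4/256.7) ÷ (10830/34065) = 1.98.

1.98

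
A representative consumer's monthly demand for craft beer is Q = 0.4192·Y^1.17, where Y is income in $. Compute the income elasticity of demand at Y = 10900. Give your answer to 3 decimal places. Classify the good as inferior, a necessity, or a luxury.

For Q = A·Y^β the income elasticity is constant and equal to β.
Here β = 1.17, so η = 1.170.
Since η > 1, the good is a luxury.

1.170 (luxury)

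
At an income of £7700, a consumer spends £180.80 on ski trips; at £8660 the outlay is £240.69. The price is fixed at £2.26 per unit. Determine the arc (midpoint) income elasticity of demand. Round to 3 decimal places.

With a constant price, Q₁ = 180.80/2.26 = 80.000 and Q₂ = 240.69/2.26 = 106.500 (equivalently, work directly with expenditure since P cancels).
Midpoint %ΔQ = (240.69 − 180.80)/210.75 = 0.28418; midpoint %ΔI = (8660 − 7700)/8180 = 0.11736.
η = 0.28418 / 0.11736 = 2.421.

2.421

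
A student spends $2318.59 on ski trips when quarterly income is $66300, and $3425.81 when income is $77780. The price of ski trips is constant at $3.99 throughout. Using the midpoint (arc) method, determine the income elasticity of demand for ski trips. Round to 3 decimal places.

With a constant price, Q₁ = 2318.59/3.99 = 581.100 and Q₂ = 3425.81/3.99 = 858.599 (equivalently, work directly with expenditure since P cancels).
Midpoint %ΔQ = (3425.81 − 2318.59)/2872.20 = 0.38550; midpoint %ΔI = (77780 − 66300)/72040 = 0.15936.
η = 0.38550 / 0.15936 = 2.419.

2.419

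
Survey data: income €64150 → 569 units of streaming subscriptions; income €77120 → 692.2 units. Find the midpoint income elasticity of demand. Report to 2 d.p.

ΔQ = 692.2 − 569 = 123.2; midpoint Q̄ = (569 + 692.2)/2 = 630.6.
ΔI = 77120 − 64150 = 12970; midpoint Ī = (64150 + 77120)/2 = 70635.
η = (ΔQ/Q̄) ÷ (ΔI/Ī) = (123.2/630.6) ÷ (12970/70635) = 1.06.

1.06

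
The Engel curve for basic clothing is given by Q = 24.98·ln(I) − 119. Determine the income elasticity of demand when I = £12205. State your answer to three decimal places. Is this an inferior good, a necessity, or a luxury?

At I = 12205: Q = 116.052.
dQ/dI = 24.98/I = 0.0020467 at this income.
η = (dQ/dI)·(I/Q) = 0.0020467 × (12205/116.052) = 0.215.
Since 0 < η < 1, the good is a necessity.

0.215 (necessity)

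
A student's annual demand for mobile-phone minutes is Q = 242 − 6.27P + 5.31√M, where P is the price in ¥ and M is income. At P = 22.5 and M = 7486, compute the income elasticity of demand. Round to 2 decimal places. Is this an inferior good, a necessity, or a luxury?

At P = 22.5, M = 7486: Q = 560.355.
Holding P constant, ∂Q/∂M = 5.31/(2√M) = 0.030686.
η_M = (∂Q/∂M)·(M/Q) = 0.030686 × (7486/560.355) = 0.41.
Since 0 < η < 1, this is a necessity.

0.41 (necessity)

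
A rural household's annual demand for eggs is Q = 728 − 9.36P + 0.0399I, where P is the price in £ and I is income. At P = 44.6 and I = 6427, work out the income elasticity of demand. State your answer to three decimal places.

0.452

At P = 44.6, I = 6427: Q = 566.981.
Holding P constant, ∂Q/∂I = 0.0399.
η_I = (∂Q/∂I)·(I/Q) = 0.0399 × (6427/566.981) = 0.452.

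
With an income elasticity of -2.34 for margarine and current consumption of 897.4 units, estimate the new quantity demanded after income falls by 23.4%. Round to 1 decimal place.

1388.8

%ΔQ ≈ η × %ΔI = -2.34 × (-23.4%) = 54.756%.
New Q ≈ 897.4 × (1 + 0.54756) = 1388.8.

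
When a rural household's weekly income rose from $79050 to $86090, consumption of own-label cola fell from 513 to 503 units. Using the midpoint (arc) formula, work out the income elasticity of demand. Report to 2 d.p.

-0.23

ΔQ = 503 − 513 = -10; midpoint Q̄ = (513 + 503)/2 = 508.
ΔI = 86090 − 79050 = 7040; midpoint Ī = (79050 + 86090)/2 = 82570.
η = (ΔQ/Q̄) ÷ (ΔI/Ī) = (-10/508) ÷ (7040/82570) = -0.23.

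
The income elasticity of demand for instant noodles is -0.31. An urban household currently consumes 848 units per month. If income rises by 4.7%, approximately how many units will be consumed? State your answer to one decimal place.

835.6

%ΔQ ≈ η × %ΔI = -0.31 × 4.7% = -1.457%.
New Q ≈ 848 × (1 − 0.01457) = 835.6.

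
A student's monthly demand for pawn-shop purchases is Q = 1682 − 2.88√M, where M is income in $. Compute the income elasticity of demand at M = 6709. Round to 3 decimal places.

-0.082

At M = 6709: Q = 1446.104.
dQ/dM = -2.88/(2√M) = -0.0175806 at this income.
η = (dQ/dM)·(M/Q) = -0.0175806 × (6709/1446.104) = -0.082.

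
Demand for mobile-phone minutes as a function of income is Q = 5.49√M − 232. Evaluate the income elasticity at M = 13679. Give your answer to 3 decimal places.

At M = 13679: Q = 410.095.
dQ/dM = 5.49/(2√M) = 0.0234701 at this income.
η = (dQ/dM)·(M/Q) = 0.0234701 × (13679/410.095) = 0.783.

0.783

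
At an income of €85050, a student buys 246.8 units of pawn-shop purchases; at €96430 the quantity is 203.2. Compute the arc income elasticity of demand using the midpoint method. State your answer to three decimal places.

-1.545

ΔQ = 203.2 − 246.8 = -43.6; midpoint Q̄ = (246.8 + 203.2)/2 = 225.
ΔI = 96430 − 85050 = 11380; midpoint Ī = (85050 + 96430)/2 = 90740.
η = (ΔQ/Q̄) ÷ (ΔI/Ī) = (-43.6/225) ÷ (11380/90740) = -1.545.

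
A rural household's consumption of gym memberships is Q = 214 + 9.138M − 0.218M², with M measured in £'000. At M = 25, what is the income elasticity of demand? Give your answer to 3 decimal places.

At M = 25: Q = 306.2000.
dQ/dM = 9.138 − 0.436M = -1.76200.
η = (dQ/dM)·(M/Q) = -1.76200 × (25/306.2000) = -0.144.

-0.144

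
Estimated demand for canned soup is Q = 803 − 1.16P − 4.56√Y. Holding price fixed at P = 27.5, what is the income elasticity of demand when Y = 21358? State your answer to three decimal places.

-3.183

At P = 27.5, Y = 21358: Q = 104.684.
Holding P constant, ∂Q/∂Y = -4.56/(2√Y) = -0.0156011.
η_Y = (∂Q/∂Y)·(Y/Q) = -0.0156011 × (21358/104.684) = -3.183.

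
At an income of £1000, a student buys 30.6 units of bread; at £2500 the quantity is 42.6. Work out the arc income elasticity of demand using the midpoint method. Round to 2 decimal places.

ΔQ = 42.6 − 30.6 = 12; midpoint Q̄ = (30.6 + 42.6)/2 = 36.6.
ΔI = 2500 − 1000 = 1500; midpoint Ī = (1000 + 2500)/2 = 1750.
η = (ΔQ/Q̄) ÷ (ΔI/Ī) = (12/36.6) ÷ (1500/1750) = 0.38.

0.38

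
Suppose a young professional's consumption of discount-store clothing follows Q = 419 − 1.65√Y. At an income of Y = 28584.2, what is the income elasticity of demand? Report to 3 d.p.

-0.996

At Y = 28584.2: Q = 140.037.
dQ/dY = -1.65/(2√Y) = -0.00487968 at this income.
η = (dQ/dY)·(Y/Q) = -0.00487968 × (28584.2/140.037) = -0.996.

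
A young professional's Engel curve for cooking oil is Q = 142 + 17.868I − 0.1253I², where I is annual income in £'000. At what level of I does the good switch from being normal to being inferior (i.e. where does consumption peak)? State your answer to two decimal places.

71.30

dQ/dI = 17.868 − 0.2506I.
The good is inferior where dQ/dI < 0. Setting dQ/dI = 0 gives I = 17.868 / 0.2506 = 71.30.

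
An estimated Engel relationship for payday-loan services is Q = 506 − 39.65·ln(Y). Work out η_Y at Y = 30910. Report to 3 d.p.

-0.413

At Y = 30910: Q = 96.065.
dQ/dY = -39.65/Y = -0.00128276 at this income.
η = (dQ/dY)·(Y/Q) = -0.00128276 × (30910/96.065) = -0.413.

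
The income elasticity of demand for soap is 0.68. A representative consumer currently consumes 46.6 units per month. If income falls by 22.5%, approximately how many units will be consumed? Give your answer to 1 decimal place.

39.5

%ΔQ ≈ η × %ΔI = 0.68 × (-22.5%) = -15.3%.
New Q ≈ 46.6 × (1 − 0.153) = 39.5.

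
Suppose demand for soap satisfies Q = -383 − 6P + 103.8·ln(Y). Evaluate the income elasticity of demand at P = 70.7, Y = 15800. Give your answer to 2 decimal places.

At P = 70.7, Y = 15800: Q = 196.314.
Holding P constant, ∂Q/∂Y = 103.8/Y = 0.00656962.
η_Y = (∂Q/∂Y)·(Y/Q) = 0.00656962 × (15800/196.314) = 0.53.

0.53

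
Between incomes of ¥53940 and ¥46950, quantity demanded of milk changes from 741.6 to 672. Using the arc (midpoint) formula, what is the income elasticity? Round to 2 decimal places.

ΔQ = 672 − 741.6 = -69.6; midpoint Q̄ = (741.6 + 672)/2 = 706.8.
ΔI = 46950 − 53940 = -6990; midpoint Ī = (53940 + 46950)/2 = 50445.
η = (ΔQ/Q̄) ÷ (ΔI/Ī) = (-69.6/706.8) ÷ (-6990/50445) = 0.71.

0.71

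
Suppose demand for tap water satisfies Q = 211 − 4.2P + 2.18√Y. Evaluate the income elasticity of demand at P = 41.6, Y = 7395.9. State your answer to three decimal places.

0.419

At P = 41.6, Y = 7395.9: Q = 223.759.
Holding P constant, ∂Q/∂Y = 2.18/(2√Y) = 0.0126745.
η_Y = (∂Q/∂Y)·(Y/Q) = 0.0126745 × (7395.9/223.759) = 0.419.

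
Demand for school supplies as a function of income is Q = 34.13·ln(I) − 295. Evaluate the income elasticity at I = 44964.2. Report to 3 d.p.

0.483

At I = 44964.2: Q = 70.656.
dQ/dI = 34.13/I = 0.000759048 at this income.
η = (dQ/dI)·(I/Q) = 0.000759048 × (44964.2/70.656) = 0.483.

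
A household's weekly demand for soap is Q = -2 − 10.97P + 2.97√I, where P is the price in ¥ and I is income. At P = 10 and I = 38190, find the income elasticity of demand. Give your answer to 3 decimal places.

0.619

At P = 10, I = 38190: Q = 468.705.
Holding P constant, ∂Q/∂I = 2.97/(2√I) = 0.00759892.
η_I = (∂Q/∂I)·(I/Q) = 0.00759892 × (38190/468.705) = 0.619.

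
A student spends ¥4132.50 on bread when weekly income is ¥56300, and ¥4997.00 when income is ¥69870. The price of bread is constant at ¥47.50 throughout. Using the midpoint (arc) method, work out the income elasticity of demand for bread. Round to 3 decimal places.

With a constant price, Q₁ = 4132.50/47.50 = 87.000 and Q₂ = 4997.00/47.50 = 105.200 (equivalently, work directly with expenditure since P cancels).
Midpoint %ΔQ = (4997.00 − 4132.50)/4564.75 = 0.18939; midpoint %ΔI = (69870 − 56300)/63085 = 0.21511.
η = 0.18939 / 0.21511 = 0.880.

0.880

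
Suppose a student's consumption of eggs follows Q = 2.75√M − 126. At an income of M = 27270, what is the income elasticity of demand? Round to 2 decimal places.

At M = 27270: Q = 328.125.
dQ/dM = 2.75/(2√M) = 0.00832645 at this income.
η = (dQ/dM)·(M/Q) = 0.00832645 × (27270/328.125) = 0.69.

0.69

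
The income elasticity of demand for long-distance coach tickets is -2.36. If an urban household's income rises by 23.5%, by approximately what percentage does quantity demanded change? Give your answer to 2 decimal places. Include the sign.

-55.46%

%ΔQ ≈ η × %ΔI = -2.36 × 23.5% = -55.46%.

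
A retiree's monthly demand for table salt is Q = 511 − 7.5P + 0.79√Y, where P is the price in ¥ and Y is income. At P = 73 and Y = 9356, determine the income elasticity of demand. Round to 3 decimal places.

0.957

At P = 73, Y = 9356: Q = 39.914.
Holding P constant, ∂Q/∂Y = 0.79/(2√Y) = 0.00408368.
η_Y = (∂Q/∂Y)·(Y/Q) = 0.00408368 × (9356/39.914) = 0.957.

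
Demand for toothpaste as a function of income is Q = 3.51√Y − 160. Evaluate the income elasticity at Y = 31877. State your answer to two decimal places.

0.67

At Y = 31877: Q = 466.680.
dQ/dY = 3.51/(2√Y) = 0.00982966 at this income.
η = (dQ/dY)·(Y/Q) = 0.00982966 × (31877/466.680) = 0.67.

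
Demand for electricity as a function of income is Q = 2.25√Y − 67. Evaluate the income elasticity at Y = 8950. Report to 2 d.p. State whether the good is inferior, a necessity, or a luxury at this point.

0.73 (necessity)

At Y = 8950: Q = 145.860.
dQ/dY = 2.25/(2√Y) = 0.0118916 at this income.
η = (dQ/dY)·(Y/Q) = 0.0118916 × (8950/145.860) = 0.73.
Since 0 < η < 1, the good is a necessity.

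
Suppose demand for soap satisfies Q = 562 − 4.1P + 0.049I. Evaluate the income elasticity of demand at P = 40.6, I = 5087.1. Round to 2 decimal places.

At P = 40.6, I = 5087.1: Q = 644.808.
Holding P constant, ∂Q/∂I = 0.049.
η_I = (∂Q/∂I)·(I/Q) = 0.049 × (5087.1/644.808) = 0.39.

0.39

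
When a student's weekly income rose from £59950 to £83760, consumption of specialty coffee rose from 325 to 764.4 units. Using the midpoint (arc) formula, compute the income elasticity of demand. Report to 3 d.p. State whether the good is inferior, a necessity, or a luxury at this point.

2.434 (luxury)

ΔQ = 764.4 − 325 = 439.4; midpoint Q̄ = (325 + 764.4)/2 = 544.7.
ΔI = 83760 − 59950 = 23810; midpoint Ī = (59950 + 83760)/2 = 71855.
η = (ΔQ/Q̄) ÷ (ΔI/Ī) = (439.4/544.7) ÷ (23810/71855) = 2.434.
η > 1 ⇒ luxury.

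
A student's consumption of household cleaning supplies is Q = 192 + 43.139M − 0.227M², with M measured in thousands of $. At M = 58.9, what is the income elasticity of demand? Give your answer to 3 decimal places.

At M = 58.9: Q = 1945.3764.
dQ/dM = 43.139 − 0.454M = 16.39840.
η = (dQ/dM)·(M/Q) = 16.39840 × (58.9/1945.3764) = 0.496.

0.496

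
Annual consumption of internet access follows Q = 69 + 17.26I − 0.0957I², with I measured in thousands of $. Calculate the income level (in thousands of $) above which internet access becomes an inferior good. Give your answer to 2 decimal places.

dQ/dI = 17.26 − 0.1914I.
The good is inferior where dQ/dI < 0. Setting dQ/dI = 0 gives I = 17.26 / 0.1914 = 90.18.

90.18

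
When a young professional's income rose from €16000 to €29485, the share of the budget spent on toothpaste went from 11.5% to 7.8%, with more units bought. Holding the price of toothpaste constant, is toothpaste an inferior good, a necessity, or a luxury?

necessity

Quantity rises but the budget share falls as income rises, so 0 < η < 1.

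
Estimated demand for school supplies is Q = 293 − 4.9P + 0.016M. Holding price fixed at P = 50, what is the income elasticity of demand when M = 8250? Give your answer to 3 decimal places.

At P = 50, M = 8250: Q = 180.000.
Holding P constant, ∂Q/∂M = 0.016.
η_M = (∂Q/∂M)·(M/Q) = 0.016 × (8250/180.000) = 0.733.

0.733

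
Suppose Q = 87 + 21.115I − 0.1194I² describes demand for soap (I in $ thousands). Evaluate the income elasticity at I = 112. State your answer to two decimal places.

At I = 112: Q = 954.1264.
dQ/dI = 21.115 − 0.2388I = -5.63060.
η = (dQ/dI)·(I/Q) = -5.63060 × (112/954.1264) = -0.66.

-0.66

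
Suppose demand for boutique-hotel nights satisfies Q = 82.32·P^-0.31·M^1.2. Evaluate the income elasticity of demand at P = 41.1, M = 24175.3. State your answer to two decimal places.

For a multiplicative demand Q = A·P^α·M^β, the income elasticity is β everywhere.
Here β = 1.2, so η = 1.20.

1.20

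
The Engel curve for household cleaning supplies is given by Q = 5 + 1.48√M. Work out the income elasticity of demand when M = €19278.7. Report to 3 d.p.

0.488

At M = 19278.7: Q = 210.495.
dQ/dM = 1.48/(2√M) = 0.00532958 at this income.
η = (dQ/dM)·(M/Q) = 0.00532958 × (19278.7/210.495) = 0.488.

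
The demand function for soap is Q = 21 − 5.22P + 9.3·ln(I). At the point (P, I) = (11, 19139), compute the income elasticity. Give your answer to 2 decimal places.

0.17

At P = 11, I = 19139: Q = 55.273.
Holding P constant, ∂Q/∂I = 9.3/I = 0.000485919.
η_I = (∂Q/∂I)·(I/Q) = 0.000485919 × (19139/55.273) = 0.17.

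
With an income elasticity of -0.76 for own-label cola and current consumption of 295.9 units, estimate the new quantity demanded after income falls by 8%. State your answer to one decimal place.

313.9

%ΔQ ≈ η × %ΔI = -0.76 × (-8%) = 6.08%.
New Q ≈ 295.9 × (1 + 0.0608) = 313.9.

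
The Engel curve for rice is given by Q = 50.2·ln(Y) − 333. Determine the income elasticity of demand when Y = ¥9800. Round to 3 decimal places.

0.391

At Y = 9800: Q = 128.345.
dQ/dY = 50.2/Y = 0.00512245 at this income.
η = (dQ/dY)·(Y/Q) = 0.00512245 × (9800/128.345) = 0.391.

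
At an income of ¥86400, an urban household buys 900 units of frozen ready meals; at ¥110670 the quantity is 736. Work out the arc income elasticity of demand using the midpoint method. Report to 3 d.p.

-0.814

ΔQ = 736 − 900 = -164; midpoint Q̄ = (900 + 736)/2 = 818.
ΔI = 110670 − 86400 = 24270; midpoint Ī = (86400 + 110670)/2 = 98535.
η = (ΔQ/Q̄) ÷ (ΔI/Ī) = (-164/818) ÷ (24270/98535) = -0.814.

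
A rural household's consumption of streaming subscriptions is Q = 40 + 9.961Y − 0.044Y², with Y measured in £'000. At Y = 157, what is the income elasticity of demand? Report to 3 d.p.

At Y = 157: Q = 519.3210.
dQ/dY = 9.961 − 0.088Y = -3.85500.
η = (dQ/dY)·(Y/Q) = -3.85500 × (157/519.3210) = -1.165.

-1.165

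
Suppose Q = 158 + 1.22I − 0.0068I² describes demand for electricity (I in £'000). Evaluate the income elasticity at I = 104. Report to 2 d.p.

At I = 104: Q = 211.3312.
dQ/dI = 1.22 − 0.0136I = -0.19440.
η = (dQ/dI)·(I/Q) = -0.19440 × (104/211.3312) = -0.10.

-0.10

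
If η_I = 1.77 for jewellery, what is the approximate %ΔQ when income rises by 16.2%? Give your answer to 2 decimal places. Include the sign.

%ΔQ ≈ η × %ΔI = 1.77 × 16.2% = 28.67%.

28.67%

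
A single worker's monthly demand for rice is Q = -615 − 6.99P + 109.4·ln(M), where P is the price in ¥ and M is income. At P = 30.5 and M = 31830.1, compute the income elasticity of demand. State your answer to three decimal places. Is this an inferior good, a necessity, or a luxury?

At P = 30.5, M = 31830.1: Q = 306.083.
Holding P constant, ∂Q/∂M = 109.4/M = 0.003437.
η_M = (∂Q/∂M)·(M/Q) = 0.003437 × (31830.1/306.083) = 0.357.
Since 0 < η < 1, this is a necessity.

0.357 (necessity)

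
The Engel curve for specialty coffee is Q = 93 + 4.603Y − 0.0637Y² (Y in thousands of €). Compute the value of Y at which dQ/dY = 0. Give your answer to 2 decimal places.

dQ/dY = 4.603 − 0.1274Y.
The good is inferior where dQ/dY < 0. Setting dQ/dY = 0 gives Y = 4.603 / 0.1274 = 36.13.

36.13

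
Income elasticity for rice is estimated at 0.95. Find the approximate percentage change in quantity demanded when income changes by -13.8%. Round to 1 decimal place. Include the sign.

-13.1%

%ΔQ ≈ η × %ΔI = 0.95 × (-13.8%) = -13.1%.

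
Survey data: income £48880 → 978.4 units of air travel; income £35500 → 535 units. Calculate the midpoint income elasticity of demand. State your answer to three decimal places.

1.848

ΔQ = 535 − 978.4 = -443.4; midpoint Q̄ = (978.4 + 535)/2 = 756.7.
ΔI = 35500 − 48880 = -13380; midpoint Ī = (48880 + 35500)/2 = 42190.
η = (ΔQ/Q̄) ÷ (ΔI/Ī) = (-443.4/756.7) ÷ (-13380/42190) = 1.848.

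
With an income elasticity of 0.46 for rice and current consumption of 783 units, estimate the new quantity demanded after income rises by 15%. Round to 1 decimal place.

837.0

%ΔQ ≈ η × %ΔI = 0.46 × 15% = 6.9%.
New Q ≈ 783 × (1 + 0.069) = 837.0.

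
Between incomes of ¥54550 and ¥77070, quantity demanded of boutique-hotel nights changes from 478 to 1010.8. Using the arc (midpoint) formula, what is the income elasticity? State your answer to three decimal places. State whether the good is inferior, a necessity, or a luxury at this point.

ΔQ = 1010.8 − 478 = 532.8; midpoint Q̄ = (478 + 1010.8)/2 = 744.4.
ΔI = 77070 − 54550 = 22520; midpoint Ī = (54550 + 77070)/2 = 65810.
η = (ΔQ/Q̄) ÷ (ΔI/Ī) = (532.8/744.4) ÷ (22520/65810) = 2.092.
η > 1 ⇒ luxury.

2.092 (luxury)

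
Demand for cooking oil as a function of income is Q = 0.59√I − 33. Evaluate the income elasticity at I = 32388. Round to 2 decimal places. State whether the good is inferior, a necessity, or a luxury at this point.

0.73 (necessity)

At I = 32388: Q = 73.180.
dQ/dI = 0.59/(2√I) = 0.00163919 at this income.
η = (dQ/dI)·(I/Q) = 0.00163919 × (32388/73.180) = 0.73.
Since 0 < η < 1, the good is a necessity.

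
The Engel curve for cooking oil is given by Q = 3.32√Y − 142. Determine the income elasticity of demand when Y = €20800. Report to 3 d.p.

0.711

At Y = 20800: Q = 336.817.
dQ/dY = 3.32/(2√Y) = 0.01151 at this income.
η = (dQ/dY)·(Y/Q) = 0.01151 × (20800/336.817) = 0.711.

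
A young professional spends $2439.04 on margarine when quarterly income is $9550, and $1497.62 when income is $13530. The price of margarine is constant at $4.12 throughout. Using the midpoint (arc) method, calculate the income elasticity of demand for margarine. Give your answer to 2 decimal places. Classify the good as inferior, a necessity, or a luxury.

With a constant price, Q₁ = 2439.04/4.12 = 592.000 and Q₂ = 1497.62/4.12 = 363.500 (equivalently, work directly with expenditure since P cancels).
Midpoint %ΔQ = (1497.62 − 2439.04)/1968.33 = -0.47828; midpoint %ΔI = (13530 − 9550)/11540 = 0.34489.
η = -0.47828 / 0.34489 = -1.39.
η < 0 ⇒ inferior good.

-1.39 (inferior good)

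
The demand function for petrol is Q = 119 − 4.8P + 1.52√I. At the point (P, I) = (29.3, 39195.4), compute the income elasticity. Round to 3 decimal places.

0.539

At P = 29.3, I = 39195.4: Q = 279.287.
Holding P constant, ∂Q/∂I = 1.52/(2√I) = 0.0038388.
η_I = (∂Q/∂I)·(I/Q) = 0.0038388 × (39195.4/279.287) = 0.539.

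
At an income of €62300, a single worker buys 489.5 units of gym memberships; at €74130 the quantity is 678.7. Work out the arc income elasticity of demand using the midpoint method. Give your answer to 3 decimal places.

ΔQ = 678.7 − 489.5 = 189.2; midpoint Q̄ = (489.5 + 678.7)/2 = 584.1.
ΔI = 74130 − 62300 = 11830; midpoint Ī = (62300 + 74130)/2 = 68215.
η = (ΔQ/Q̄) ÷ (ΔI/Ī) = (189.2/584.1) ÷ (11830/68215) = 1.868.

1.868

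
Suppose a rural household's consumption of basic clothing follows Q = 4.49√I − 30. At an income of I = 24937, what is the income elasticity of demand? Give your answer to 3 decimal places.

At I = 24937: Q = 679.036.
dQ/dI = 4.49/(2√I) = 0.0142166 at this income.
η = (dQ/dI)·(I/Q) = 0.0142166 × (24937/679.036) = 0.522.

0.522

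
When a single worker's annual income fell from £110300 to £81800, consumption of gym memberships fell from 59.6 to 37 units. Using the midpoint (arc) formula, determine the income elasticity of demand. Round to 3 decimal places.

1.577

ΔQ = 37 − 59.6 = -22.6; midpoint Q̄ = (59.6 + 37)/2 = 48.3.
ΔI = 81800 − 110300 = -28500; midpoint Ī = (110300 + 81800)/2 = 96050.
η = (ΔQ/Q̄) ÷ (ΔI/Ī) = (-22.6/48.3) ÷ (-28500/96050) = 1.577.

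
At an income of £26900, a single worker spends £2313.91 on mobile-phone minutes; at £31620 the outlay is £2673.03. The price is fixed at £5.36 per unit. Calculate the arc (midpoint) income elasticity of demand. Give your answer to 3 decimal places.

0.893

With a constant price, Q₁ = 2313.91/5.36 = 431.700 and Q₂ = 2673.03/5.36 = 498.700 (equivalently, work directly with expenditure since P cancels).
Midpoint %ΔQ = (2673.03 − 2313.91)/2493.47 = 0.14402; midpoint %ΔI = (31620 − 26900)/29260 = 0.16131.
η = 0.14402 / 0.16131 = 0.893.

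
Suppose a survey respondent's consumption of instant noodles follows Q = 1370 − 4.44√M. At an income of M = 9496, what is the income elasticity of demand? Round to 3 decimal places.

At M = 9496: Q = 937.333.
dQ/dM = -4.44/(2√M) = -0.0227815 at this income.
η = (dQ/dM)·(M/Q) = -0.0227815 × (9496/937.333) = -0.231.

-0.231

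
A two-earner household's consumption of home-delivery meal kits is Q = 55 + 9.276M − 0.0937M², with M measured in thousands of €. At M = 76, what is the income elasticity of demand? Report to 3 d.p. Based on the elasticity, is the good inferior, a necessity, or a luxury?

At M = 76: Q = 218.7648.
dQ/dM = 9.276 − 0.1874M = -4.96640.
η = (dQ/dM)·(M/Q) = -4.96640 × (76/218.7648) = -1.725.
η < 0 ⇒ inferior good.

-1.725 (inferior good)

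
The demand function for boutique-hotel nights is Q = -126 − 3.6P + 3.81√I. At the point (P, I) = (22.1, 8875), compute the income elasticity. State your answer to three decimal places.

At P = 22.1, I = 8875: Q = 153.370.
Holding P constant, ∂Q/∂I = 3.81/(2√I) = 0.0202214.
η_I = (∂Q/∂I)·(I/Q) = 0.0202214 × (8875/153.370) = 1.170.

1.170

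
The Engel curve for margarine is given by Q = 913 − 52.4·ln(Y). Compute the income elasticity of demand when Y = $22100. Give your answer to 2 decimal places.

At Y = 22100: Q = 388.825.
dQ/dY = -52.4/Y = -0.00237104 at this income.
η = (dQ/dY)·(Y/Q) = -0.00237104 × (22100/388.825) = -0.13.

-0.13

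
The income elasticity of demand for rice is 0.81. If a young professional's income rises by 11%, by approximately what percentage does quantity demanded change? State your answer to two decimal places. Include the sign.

%ΔQ ≈ η × %ΔI = 0.81 × 11% = 8.91%.

8.91%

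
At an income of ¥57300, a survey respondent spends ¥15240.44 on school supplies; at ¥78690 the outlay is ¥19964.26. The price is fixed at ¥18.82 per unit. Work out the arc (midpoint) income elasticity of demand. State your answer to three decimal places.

With a constant price, Q₁ = 15240.44/18.82 = 809.800 and Q₂ = 19964.26/18.82 = 1060.800 (equivalently, work directly with expenditure since P cancels).
Midpoint %ΔQ = (19964.26 − 15240.44)/17602.35 = 0.26836; midpoint %ΔI = (78690 − 57300)/67995 = 0.31458.
η = 0.26836 / 0.31458 = 0.853.

0.853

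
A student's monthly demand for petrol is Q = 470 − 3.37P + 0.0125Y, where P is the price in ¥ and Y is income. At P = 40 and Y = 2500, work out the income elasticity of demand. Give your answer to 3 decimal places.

0.085

At P = 40, Y = 2500: Q = 366.450.
Holding P constant, ∂Q/∂Y = 0.0125.
η_Y = (∂Q/∂Y)·(Y/Q) = 0.0125 × (2500/366.450) = 0.085.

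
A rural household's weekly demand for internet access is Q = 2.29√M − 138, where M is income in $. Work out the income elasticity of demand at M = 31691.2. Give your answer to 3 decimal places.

0.756

At M = 31691.2: Q = 269.666.
dQ/dM = 2.29/(2√M) = 0.00643185 at this income.
η = (dQ/dM)·(M/Q) = 0.00643185 × (31691.2/269.666) = 0.756.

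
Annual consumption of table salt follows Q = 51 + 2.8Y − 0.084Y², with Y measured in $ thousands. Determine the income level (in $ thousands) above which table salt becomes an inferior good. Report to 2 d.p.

dQ/dY = 2.8 − 0.168Y.
The good is inferior where dQ/dY < 0. Setting dQ/dY = 0 gives Y = 2.8 / 0.168 = 16.67.

16.67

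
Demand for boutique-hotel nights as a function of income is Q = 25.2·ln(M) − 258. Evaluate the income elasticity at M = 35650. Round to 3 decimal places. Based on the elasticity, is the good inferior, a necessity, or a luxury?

At M = 35650: Q = 6.134.
dQ/dM = 25.2/M = 0.000706872 at this income.
η = (dQ/dM)·(M/Q) = 0.000706872 × (35650/6.134) = 4.108.
Since η > 1, the good is a luxury.

4.108 (luxury)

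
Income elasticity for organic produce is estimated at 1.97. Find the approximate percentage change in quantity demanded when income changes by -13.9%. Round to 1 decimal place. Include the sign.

%ΔQ ≈ η × %ΔI = 1.97 × (-13.9%) = -27.4%.

-27.4%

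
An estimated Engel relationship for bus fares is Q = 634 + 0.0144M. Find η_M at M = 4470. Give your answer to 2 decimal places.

0.09

At M = 4470: Q = 698.368.
dQ/dM = 0.0144.
η = (dQ/dM)·(M/Q) = 0.0144 × (4470/698.368) = 0.09.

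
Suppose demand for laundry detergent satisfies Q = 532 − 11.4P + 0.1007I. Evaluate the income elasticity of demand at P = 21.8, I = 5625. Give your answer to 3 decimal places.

At P = 21.8, I = 5625: Q = 849.918.
Holding P constant, ∂Q/∂I = 0.1007.
η_I = (∂Q/∂I)·(I/Q) = 0.1007 × (5625/849.918) = 0.666.

0.666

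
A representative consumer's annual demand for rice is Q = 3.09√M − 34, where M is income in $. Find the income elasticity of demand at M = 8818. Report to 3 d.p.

At M = 8818: Q = 256.164.
dQ/dM = 3.09/(2√M) = 0.0164529 at this income.
η = (dQ/dM)·(M/Q) = 0.0164529 × (8818/256.164) = 0.566.

0.566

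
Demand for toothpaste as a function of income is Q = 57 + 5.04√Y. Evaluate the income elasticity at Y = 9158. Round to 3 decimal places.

At Y = 9158: Q = 539.315.
dQ/dY = 5.04/(2√Y) = 0.026333 at this income.
η = (dQ/dY)·(Y/Q) = 0.026333 × (9158/539.315) = 0.447.

0.447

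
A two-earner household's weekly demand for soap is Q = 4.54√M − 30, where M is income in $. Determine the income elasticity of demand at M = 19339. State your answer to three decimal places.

0.525

At M = 19339: Q = 601.354.
dQ/dM = 4.54/(2√M) = 0.0163233 at this income.
η = (dQ/dM)·(M/Q) = 0.0163233 × (19339/601.354) = 0.525.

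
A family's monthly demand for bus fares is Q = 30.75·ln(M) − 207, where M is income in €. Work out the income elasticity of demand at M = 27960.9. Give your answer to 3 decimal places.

0.285

At M = 27960.9: Q = 107.836.
dQ/dM = 30.75/M = 0.00109975 at this income.
η = (dQ/dM)·(M/Q) = 0.00109975 × (27960.9/107.836) = 0.285.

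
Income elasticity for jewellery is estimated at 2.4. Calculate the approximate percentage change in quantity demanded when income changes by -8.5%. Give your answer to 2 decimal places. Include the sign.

%ΔQ ≈ η × %ΔI = 2.4 × (-8.5%) = -20.40%.

-20.40%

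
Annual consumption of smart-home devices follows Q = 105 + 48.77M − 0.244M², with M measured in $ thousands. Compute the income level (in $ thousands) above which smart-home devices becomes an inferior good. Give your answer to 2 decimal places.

dQ/dM = 48.77 − 0.488M.
The good is inferior where dQ/dM < 0. Setting dQ/dM = 0 gives M = 48.77 / 0.488 = 99.94.

99.94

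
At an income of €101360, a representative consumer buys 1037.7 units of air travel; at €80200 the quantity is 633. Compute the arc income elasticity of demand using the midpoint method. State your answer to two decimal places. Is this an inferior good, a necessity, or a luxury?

ΔQ = 633 − 1037.7 = -404.7; midpoint Q̄ = (1037.7 + 633)/2 = 835.35.
ΔI = 80200 − 101360 = -21160; midpoint Ī = (101360 + 80200)/2 = 90780.
η = (ΔQ/Q̄) ÷ (ΔI/Ī) = (-404.7/835.35) ÷ (-21160/90780) = 2.08.
η > 1 ⇒ luxury.

2.08 (luxury)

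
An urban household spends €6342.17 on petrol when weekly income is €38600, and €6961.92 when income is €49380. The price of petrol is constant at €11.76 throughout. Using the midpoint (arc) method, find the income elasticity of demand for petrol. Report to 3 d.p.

With a constant price, Q₁ = 6342.17/11.76 = 539.300 and Q₂ = 6961.92/11.76 = 592.000 (equivalently, work directly with expenditure since P cancels).
Midpoint %ΔQ = (6961.92 − 6342.17)/6652.05 = 0.09317; midpoint %ΔI = (49380 − 38600)/43990 = 0.24506.
η = 0.09317 / 0.24506 = 0.380.

0.380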